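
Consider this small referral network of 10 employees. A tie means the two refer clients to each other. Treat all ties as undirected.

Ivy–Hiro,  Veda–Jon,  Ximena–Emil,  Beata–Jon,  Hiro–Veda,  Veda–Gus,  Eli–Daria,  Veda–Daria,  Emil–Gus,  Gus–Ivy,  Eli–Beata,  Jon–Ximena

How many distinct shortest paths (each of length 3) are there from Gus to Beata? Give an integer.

The shortest distance is 3, and the only length-3 path is Gus–Veda–Jon–Beata. So there is exactly 1 shortest path.

1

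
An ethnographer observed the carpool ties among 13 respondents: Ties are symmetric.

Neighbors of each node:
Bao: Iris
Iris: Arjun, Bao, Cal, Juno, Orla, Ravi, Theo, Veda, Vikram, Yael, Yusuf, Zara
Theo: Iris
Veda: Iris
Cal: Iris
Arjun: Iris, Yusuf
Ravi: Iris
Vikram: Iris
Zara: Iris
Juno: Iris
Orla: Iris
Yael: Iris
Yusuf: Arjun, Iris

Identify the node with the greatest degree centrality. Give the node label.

Iris

Degrees — Arjun:2, Bao:1, Cal:1, Iris:12, Juno:1, Orla:1, Ravi:1, Theo:1, Veda:1, Vikram:1, Yael:1, Yusuf:2, Zara:1.
The maximum is 12, attained only by Iris.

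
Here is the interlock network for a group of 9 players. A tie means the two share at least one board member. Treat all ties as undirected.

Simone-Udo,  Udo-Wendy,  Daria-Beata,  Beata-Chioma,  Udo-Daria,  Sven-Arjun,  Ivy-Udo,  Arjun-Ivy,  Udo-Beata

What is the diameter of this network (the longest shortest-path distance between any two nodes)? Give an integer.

5

Eccentricity of each node (its greatest distance to any other): Arjun:4, Beata:4, Chioma:5, Daria:4, Ivy:3, Simone:4, Sven:5, Udo:3, Wendy:4.
The maximum eccentricity is 5, realized for instance by the pair Sven–Chioma via Sven – Arjun – Ivy – Udo – Beata – Chioma. So the diameter is 5.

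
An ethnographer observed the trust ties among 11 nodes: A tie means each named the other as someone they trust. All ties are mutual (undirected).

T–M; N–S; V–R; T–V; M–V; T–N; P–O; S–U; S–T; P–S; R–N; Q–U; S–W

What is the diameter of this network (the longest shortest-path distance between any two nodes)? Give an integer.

Eccentricity of each node (its greatest distance to any other): M:4, N:3, O:4, P:3, Q:4, R:4, S:2, T:3, U:3, V:4, W:3.
The maximum eccentricity is 4, realized for instance by the pair O–R via O – P – S – N – R. So the diameter is 4.

4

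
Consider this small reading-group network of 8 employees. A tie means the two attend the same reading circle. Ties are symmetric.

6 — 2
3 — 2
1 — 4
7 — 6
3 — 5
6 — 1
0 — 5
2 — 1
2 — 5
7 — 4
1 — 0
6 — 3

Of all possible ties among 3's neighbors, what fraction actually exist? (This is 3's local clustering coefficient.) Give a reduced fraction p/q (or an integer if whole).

3's neighbors: 2, 5, and 6 (k = 3).
Possible neighbor pairs: C(3,2) = 3. Edges among them: 2–5, 2–6 → e = 2.
Clustering(3) = 2/3.

2/3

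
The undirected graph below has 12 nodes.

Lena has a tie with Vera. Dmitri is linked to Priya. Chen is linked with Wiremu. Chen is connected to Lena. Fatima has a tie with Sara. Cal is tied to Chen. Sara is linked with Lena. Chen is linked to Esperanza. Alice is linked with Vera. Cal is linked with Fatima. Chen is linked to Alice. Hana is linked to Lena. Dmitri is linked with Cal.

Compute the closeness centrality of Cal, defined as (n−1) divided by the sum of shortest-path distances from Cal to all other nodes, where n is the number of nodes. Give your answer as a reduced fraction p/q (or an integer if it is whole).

Distances from Cal: Alice:2, Chen:1, Dmitri:1, Esperanza:2, Fatima:1, Hana:3, Lena:2, Priya:2, Sara:2, Vera:3, Wiremu:2. Sum = 21.
n = 12, so closeness = 11/21.

11/21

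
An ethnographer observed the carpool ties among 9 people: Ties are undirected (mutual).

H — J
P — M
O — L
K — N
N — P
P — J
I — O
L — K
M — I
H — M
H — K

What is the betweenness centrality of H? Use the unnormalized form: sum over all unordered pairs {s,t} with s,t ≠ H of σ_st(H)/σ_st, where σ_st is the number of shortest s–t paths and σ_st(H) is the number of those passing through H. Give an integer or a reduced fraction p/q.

17/3

Pairs whose geodesics pass through H — L–J: 1; L–M: 1/2; K–J: 1; K–M: 1; K–I: 1/2; J–M: 1/2; J–I: 1/2; J–O: 2/3.
All other pairs contribute 0.
Summing the contributions gives betweenness(H) = 17/3.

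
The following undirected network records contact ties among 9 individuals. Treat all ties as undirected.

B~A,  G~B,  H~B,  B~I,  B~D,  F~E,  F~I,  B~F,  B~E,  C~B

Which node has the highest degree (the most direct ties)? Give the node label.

B

Degrees — A:1, B:8, C:1, D:1, E:2, F:3, G:1, H:1, I:2.
The maximum is 8, attained only by B.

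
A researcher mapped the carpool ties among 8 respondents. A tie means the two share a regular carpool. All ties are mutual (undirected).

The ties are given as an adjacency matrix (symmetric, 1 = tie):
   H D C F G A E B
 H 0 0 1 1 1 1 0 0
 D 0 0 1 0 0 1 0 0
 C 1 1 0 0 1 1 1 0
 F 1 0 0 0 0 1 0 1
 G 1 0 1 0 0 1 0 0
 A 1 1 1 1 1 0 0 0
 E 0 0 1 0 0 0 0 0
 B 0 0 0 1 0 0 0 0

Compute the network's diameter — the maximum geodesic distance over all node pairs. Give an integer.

4

Eccentricity of each node (its greatest distance to any other): A:2, B:4, C:3, D:3, E:4, F:3, G:3, H:2.
The maximum eccentricity is 4, realized for instance by the pair E–B via E – C – H – F – B. So the diameter is 4.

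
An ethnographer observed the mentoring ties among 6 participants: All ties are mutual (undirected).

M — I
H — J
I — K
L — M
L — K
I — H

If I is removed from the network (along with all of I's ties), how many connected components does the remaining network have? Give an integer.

Without I, the remaining ties split the others into: {K, L, M}; {H, J}.
That's 2 separate components.

2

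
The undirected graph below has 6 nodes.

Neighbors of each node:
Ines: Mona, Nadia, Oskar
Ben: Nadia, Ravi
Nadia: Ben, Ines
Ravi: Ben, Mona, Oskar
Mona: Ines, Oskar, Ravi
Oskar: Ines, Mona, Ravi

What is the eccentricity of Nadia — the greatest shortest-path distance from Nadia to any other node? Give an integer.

2

Distances from Nadia: Ben:1, Ines:1, Mona:2, Oskar:2, Ravi:2.
The largest is 2 (to Ravi, Oskar, and Mona), so the eccentricity of Nadia is 2.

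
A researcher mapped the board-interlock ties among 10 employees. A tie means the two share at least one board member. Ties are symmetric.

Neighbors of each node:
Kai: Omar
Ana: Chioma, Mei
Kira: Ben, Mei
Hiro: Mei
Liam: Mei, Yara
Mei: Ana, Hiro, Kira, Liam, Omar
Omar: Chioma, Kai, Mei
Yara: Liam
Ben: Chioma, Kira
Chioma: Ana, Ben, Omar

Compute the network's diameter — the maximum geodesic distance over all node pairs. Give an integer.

Eccentricity of each node (its greatest distance to any other): Ana:3, Ben:4, Chioma:4, Hiro:3, Kai:4, Kira:3, Liam:3, Mei:2, Omar:3, Yara:4.
The maximum eccentricity is 4, realized for instance by the pair Chioma–Yara via Chioma – Omar – Mei – Liam – Yara. So the diameter is 4.

4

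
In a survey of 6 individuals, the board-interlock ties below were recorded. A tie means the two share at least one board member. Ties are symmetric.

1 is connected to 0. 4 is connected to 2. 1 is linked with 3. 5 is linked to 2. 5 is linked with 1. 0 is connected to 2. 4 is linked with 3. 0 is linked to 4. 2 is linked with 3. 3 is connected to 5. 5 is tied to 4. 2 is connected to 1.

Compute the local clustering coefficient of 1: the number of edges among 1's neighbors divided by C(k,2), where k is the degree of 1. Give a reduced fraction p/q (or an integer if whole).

2/3

1's neighbors: 0, 2, 3, and 5 (k = 4).
Possible neighbor pairs: C(4,2) = 6. Edges among them: 0–2, 2–3, 2–5, 3–5 → e = 4.
Clustering(1) = 4/6 = 2/3.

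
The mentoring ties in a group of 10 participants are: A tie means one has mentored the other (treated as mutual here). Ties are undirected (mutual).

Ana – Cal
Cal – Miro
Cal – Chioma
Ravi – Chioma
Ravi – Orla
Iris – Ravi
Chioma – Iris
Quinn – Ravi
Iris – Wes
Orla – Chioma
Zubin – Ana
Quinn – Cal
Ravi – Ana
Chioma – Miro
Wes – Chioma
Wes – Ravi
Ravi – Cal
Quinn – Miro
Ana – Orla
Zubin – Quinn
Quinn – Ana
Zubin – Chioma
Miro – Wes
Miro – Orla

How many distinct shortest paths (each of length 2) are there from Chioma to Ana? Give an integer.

4

The shortest distance is 2. The length-2 paths are: Chioma–Ravi–Ana; Chioma–Orla–Ana; Chioma–Cal–Ana; Chioma–Zubin–Ana.
That gives 4 distinct shortest paths.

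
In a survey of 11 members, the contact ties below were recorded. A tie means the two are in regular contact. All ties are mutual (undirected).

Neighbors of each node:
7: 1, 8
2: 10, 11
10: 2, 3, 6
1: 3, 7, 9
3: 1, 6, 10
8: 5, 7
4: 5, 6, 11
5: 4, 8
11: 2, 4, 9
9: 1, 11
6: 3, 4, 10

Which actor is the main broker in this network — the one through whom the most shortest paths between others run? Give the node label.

Unnormalized betweenness of each node: 1:65/6, 2:11/6, 3:7, 4:34/3, 5:11/2, 6:16/3, 7:9/2, 8:3, 9:23/6, 10:10/3, 11:17/2.
4 has the largest value, 34/3, making it the main broker — the node through which the most shortest paths run.

4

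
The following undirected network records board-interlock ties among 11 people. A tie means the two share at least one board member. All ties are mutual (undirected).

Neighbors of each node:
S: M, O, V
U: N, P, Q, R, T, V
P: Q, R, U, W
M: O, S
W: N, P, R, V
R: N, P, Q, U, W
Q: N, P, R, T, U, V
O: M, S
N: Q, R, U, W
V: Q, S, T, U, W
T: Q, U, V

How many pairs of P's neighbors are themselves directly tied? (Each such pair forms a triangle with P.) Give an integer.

P's neighbors: Q, R, U, and W.
Neighbor pairs that are themselves tied: P–Q–R; P–Q–U; P–R–U; P–R–W. Each forms one triangle with P, for 4 in total.

4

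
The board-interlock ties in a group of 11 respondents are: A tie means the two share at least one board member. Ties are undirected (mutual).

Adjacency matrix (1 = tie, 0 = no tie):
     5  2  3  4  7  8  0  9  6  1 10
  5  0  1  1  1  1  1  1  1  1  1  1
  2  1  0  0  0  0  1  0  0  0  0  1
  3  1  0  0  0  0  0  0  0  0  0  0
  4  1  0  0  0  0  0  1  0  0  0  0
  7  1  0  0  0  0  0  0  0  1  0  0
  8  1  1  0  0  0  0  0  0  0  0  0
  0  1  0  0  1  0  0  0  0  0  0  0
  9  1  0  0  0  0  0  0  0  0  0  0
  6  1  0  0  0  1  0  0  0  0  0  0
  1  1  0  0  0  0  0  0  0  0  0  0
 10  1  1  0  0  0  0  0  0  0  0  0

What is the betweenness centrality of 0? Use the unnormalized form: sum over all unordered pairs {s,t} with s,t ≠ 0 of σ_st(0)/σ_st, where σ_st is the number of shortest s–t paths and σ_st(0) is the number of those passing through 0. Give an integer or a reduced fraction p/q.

No shortest path between any pair of other nodes passes through 0.
Summing the contributions gives betweenness(0) = 0.

0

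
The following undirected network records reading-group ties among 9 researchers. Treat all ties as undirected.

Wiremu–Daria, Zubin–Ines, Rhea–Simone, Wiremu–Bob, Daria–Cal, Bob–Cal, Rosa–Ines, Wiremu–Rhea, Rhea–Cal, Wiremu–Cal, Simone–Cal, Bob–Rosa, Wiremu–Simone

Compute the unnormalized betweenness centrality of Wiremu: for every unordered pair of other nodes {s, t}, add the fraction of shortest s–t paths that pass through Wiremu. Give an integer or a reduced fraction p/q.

7

Pairs whose geodesics pass through Wiremu — Rosa–Daria: 1/2; Rosa–Simone: 1/2; Rosa–Rhea: 1/2; Ines–Daria: 1/2; Ines–Simone: 1/2; Ines–Rhea: 1/2; Zubin–Daria: 1/2; Zubin–Simone: 1/2; Zubin–Rhea: 1/2; Bob–Daria: 1/2; Bob–Simone: 1/2; Bob–Rhea: 1/2; Daria–Simone: 1/2; Daria–Rhea: 1/2.
All other pairs contribute 0.
Summing the contributions gives betweenness(Wiremu) = 7.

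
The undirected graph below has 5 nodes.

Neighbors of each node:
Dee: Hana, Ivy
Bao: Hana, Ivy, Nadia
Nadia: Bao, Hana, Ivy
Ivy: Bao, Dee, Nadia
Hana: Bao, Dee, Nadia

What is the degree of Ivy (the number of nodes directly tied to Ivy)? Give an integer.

Ivy is directly tied to Bao, Dee, and Nadia. That is 3 neighbors, so the degree of Ivy is 3.

3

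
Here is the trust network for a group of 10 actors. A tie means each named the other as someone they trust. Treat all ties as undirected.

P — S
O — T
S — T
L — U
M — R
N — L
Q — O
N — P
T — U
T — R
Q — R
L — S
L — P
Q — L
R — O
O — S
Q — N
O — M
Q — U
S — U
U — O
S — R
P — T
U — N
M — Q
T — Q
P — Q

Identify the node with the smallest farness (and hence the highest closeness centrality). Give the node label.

Farness (sum of distances to all others) for each node — L:13, M:15, N:14, O:12, P:13, Q:10, R:13, S:12, T:12, U:12.
The smallest farness is 10, for Q, so Q has the highest closeness.

Q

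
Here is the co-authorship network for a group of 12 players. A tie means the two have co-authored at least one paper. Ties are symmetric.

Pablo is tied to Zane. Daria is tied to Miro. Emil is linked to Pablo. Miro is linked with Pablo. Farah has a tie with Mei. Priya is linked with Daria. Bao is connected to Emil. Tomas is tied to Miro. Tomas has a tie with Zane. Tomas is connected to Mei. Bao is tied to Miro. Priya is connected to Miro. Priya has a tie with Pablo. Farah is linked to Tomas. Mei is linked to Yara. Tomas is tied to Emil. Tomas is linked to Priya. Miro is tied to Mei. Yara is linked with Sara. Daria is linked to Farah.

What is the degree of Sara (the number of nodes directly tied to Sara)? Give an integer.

1

Sara is directly tied to Yara. That is 1 neighbor, so the degree of Sara is 1.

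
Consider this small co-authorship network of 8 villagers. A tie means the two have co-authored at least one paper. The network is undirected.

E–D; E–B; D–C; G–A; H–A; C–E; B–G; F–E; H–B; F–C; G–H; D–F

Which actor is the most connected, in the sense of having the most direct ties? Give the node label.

E

Degrees — A:2, B:3, C:3, D:3, E:4, F:3, G:3, H:3.
The maximum is 4, attained only by E.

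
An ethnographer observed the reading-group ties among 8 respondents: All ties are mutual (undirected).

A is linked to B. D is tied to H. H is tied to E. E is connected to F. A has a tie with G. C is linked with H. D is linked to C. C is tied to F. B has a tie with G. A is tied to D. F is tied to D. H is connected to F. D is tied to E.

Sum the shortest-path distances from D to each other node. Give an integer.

Distances from D: A:1, B:2, C:1, E:1, F:1, G:2, H:1.
Sum = 1 + 2 + 1 + 1 + 1 + 2 + 1 = 9.

9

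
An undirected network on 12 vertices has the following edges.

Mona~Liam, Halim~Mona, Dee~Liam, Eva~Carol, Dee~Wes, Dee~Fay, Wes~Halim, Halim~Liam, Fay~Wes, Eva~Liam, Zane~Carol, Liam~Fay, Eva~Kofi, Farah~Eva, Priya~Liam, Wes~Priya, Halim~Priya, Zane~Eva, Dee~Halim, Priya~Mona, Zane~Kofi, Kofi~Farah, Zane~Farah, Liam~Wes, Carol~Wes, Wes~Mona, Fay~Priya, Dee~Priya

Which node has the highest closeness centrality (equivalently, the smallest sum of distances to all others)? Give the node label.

Farness (sum of distances to all others) for each node — Carol:19, Dee:20, Eva:17, Farah:25, Fay:21, Halim:20, Kofi:25, Liam:15, Mona:21, Priya:19, Wes:17, Zane:23.
The smallest farness is 15, for Liam, so Liam has the highest closeness.

Liam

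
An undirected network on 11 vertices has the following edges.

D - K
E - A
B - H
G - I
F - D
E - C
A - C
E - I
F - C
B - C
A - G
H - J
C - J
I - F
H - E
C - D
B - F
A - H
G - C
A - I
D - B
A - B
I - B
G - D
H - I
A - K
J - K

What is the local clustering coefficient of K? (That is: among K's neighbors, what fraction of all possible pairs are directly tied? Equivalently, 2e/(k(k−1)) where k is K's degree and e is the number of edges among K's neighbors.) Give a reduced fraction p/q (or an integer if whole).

K's neighbors: A, D, and J (k = 3).
Possible neighbor pairs: C(3,2) = 3. Edges among them: none → e = 0.
Clustering(K) = 0/3 = 0.

0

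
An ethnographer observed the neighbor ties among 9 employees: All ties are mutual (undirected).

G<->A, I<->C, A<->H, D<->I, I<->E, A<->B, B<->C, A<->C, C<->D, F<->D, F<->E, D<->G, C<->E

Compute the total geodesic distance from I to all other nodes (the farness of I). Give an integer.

14

Distances from I: A:2, B:2, C:1, D:1, E:1, F:2, G:2, H:3.
Sum = 2 + 2 + 1 + 1 + 1 + 2 + 2 + 3 = 14.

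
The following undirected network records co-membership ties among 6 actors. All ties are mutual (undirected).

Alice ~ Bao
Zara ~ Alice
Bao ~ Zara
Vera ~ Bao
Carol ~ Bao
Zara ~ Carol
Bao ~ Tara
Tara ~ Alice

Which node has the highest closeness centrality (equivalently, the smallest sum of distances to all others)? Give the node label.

Farness (sum of distances to all others) for each node — Alice:7, Bao:5, Carol:8, Tara:8, Vera:9, Zara:7.
The smallest farness is 5, for Bao, so Bao has the highest closeness.

Bao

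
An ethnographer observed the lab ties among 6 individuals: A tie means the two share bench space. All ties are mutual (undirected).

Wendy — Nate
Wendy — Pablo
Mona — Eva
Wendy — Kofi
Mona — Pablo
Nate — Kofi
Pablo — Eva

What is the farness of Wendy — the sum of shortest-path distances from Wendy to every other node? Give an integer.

Distances from Wendy: Eva:2, Kofi:1, Mona:2, Nate:1, Pablo:1.
Sum = 2 + 1 + 2 + 1 + 1 = 7.

7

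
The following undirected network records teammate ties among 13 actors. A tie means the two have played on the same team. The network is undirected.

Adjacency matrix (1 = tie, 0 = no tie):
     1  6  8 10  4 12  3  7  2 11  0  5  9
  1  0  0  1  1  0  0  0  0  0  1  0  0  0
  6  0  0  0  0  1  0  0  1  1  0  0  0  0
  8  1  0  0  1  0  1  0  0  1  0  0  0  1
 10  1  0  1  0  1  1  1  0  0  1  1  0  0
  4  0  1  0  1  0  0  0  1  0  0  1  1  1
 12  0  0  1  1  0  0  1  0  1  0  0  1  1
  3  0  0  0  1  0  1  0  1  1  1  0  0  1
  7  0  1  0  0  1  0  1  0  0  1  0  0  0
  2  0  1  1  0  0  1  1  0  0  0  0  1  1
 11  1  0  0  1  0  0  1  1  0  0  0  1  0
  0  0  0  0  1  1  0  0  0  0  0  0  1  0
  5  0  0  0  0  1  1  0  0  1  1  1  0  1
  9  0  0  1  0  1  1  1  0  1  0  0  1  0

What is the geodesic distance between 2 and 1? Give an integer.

2

One shortest route is 2 – 8 – 1, which uses 2 edges, and 2 and 1 are not directly tied, so nothing shorter exists. So d(2,1) = 2.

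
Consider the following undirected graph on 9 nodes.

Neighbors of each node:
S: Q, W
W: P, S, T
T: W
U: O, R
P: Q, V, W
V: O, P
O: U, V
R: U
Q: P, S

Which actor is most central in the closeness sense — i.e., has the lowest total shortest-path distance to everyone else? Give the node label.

P

Farness (sum of distances to all others) for each node — O:20, P:16, Q:21, R:32, S:24, T:26, U:25, V:17, W:19.
The smallest farness is 16, for P, so P has the highest closeness.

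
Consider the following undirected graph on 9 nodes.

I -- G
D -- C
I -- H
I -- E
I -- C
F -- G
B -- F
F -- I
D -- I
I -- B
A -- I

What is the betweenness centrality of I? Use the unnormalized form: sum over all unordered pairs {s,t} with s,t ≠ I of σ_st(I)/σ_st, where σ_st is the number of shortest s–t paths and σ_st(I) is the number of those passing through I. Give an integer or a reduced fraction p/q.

Pairs whose geodesics pass through I — B–C: 1; B–E: 1; B–H: 1; B–A: 1; B–D: 1; B–G: 1/2; C–E: 1; C–H: 1; C–A: 1; C–G: 1; C–F: 1; E–H: 1; E–A: 1; E–D: 1 … (+11 more pairs).
All other pairs contribute 0.
Summing the contributions gives betweenness(I) = 49/2.

49/2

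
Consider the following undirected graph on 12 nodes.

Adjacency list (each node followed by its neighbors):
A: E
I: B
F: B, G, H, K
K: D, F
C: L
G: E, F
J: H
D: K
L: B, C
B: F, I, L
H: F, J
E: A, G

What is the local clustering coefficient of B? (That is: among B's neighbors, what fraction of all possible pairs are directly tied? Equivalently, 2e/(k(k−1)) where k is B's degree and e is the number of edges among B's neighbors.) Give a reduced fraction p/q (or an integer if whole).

B's neighbors: F, I, and L (k = 3).
Possible neighbor pairs: C(3,2) = 3. Edges among them: none → e = 0.
Clustering(B) = 0/3 = 0.

0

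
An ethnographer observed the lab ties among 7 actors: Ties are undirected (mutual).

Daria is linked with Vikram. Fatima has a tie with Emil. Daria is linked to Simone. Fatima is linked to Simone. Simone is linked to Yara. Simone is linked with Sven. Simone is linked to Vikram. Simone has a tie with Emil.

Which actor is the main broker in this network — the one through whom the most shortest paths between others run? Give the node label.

Unnormalized betweenness of each node: Daria:0, Emil:0, Fatima:0, Simone:13, Sven:0, Vikram:0, Yara:0.
Simone has the largest value, 13, making it the main broker — the node through which the most shortest paths run.

Simone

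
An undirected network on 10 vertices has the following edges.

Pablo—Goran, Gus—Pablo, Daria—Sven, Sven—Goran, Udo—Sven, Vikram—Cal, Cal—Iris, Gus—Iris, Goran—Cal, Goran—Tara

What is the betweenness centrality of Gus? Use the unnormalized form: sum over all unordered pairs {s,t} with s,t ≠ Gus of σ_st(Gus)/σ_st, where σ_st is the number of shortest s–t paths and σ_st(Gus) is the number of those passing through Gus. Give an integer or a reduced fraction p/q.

1

Pairs whose geodesics pass through Gus — Iris–Pablo: 1.
All other pairs contribute 0.
Summing the contributions gives betweenness(Gus) = 1.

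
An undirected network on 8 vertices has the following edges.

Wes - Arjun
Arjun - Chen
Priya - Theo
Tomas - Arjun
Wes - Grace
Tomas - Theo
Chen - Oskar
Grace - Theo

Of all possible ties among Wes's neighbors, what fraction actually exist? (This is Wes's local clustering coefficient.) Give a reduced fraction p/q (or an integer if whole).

Wes's neighbors: Arjun and Grace (k = 2).
Possible neighbor pairs: C(2,2) = 1. Edges among them: none → e = 0.
Clustering(Wes) = 0/1.

0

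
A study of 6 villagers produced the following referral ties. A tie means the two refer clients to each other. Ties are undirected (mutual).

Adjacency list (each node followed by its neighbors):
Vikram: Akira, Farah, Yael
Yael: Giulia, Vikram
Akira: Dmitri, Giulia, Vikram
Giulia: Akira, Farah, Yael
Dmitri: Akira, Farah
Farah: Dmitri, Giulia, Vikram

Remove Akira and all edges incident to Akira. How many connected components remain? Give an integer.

1

Akira's neighbors (Dmitri, Giulia, and Vikram) remain reachable from one another through other ties, so the rest of the network stays in one piece.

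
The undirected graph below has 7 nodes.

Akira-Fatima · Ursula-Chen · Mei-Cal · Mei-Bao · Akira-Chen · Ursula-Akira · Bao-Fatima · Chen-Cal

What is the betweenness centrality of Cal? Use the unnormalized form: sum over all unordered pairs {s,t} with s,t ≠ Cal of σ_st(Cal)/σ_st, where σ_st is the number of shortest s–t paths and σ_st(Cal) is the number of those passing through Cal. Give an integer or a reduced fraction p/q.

3

Pairs whose geodesics pass through Cal — Akira–Mei: 1/2; Ursula–Mei: 1; Chen–Mei: 1; Chen–Bao: 1/2.
All other pairs contribute 0.
Summing the contributions gives betweenness(Cal) = 3.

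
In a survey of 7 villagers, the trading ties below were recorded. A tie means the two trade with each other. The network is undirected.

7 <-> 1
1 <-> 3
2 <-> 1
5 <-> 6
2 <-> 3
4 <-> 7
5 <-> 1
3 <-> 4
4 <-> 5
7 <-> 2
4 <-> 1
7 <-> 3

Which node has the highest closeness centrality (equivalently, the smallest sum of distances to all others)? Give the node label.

Farness (sum of distances to all others) for each node — 1:7, 2:10, 3:9, 4:8, 5:9, 6:14, 7:9.
The smallest farness is 7, for 1, so 1 has the highest closeness.

1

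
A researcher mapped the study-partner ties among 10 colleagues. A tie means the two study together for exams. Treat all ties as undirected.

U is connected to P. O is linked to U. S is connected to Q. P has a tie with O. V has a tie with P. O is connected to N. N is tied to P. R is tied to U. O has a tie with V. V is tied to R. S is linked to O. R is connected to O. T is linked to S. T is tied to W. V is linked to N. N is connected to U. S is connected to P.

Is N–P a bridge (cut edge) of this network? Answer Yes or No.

No

Even without that edge, N still reaches P via N – U – P, so the network stays connected. Not a bridge.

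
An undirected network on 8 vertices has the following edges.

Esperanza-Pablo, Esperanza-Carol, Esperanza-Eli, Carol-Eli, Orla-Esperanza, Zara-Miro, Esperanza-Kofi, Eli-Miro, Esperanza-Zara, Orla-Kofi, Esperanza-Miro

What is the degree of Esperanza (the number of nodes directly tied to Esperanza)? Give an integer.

7

Esperanza is directly tied to Carol, Eli, Kofi, Miro, Orla, Pablo, and Zara. That is 7 neighbors, so the degree of Esperanza is 7.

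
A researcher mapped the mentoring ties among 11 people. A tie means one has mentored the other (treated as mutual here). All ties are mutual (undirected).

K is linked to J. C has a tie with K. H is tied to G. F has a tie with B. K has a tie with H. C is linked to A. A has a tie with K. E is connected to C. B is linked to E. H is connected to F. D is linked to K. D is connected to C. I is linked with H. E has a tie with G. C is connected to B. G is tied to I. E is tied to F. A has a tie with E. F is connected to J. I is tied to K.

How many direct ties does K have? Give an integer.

6

K is directly tied to A, C, D, H, I, and J. That is 6 neighbors, so the degree of K is 6.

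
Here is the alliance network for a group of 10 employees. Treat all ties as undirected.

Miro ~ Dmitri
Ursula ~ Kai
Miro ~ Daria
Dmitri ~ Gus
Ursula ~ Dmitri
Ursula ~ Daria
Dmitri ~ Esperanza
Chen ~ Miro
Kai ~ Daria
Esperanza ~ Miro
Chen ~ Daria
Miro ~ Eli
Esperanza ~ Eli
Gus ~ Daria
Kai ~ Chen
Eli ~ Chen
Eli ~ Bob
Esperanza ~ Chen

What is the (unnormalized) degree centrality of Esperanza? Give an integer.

Esperanza is directly tied to Chen, Dmitri, Eli, and Miro. That is 4 neighbors, so the degree of Esperanza is 4.

4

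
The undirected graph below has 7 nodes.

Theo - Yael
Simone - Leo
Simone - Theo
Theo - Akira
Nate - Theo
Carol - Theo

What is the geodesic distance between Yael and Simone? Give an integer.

One shortest route is Yael – Theo – Simone, which uses 2 edges, and Yael and Simone are not directly tied, so nothing shorter exists. So d(Yael,Simone) = 2.

2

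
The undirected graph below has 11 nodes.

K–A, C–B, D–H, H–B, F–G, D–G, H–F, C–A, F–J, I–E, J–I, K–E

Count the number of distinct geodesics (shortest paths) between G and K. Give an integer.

1

The shortest distance is 5, and the only length-5 path is G–F–J–I–E–K. So there is exactly 1 shortest path.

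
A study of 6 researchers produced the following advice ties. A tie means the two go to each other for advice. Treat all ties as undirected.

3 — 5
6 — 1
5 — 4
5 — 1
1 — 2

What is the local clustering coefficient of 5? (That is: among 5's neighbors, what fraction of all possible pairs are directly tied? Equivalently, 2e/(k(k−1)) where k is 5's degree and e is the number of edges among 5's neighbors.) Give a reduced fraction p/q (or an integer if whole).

0

5's neighbors: 1, 3, and 4 (k = 3).
Possible neighbor pairs: C(3,2) = 3. Edges among them: none → e = 0.
Clustering(5) = 0/3 = 0.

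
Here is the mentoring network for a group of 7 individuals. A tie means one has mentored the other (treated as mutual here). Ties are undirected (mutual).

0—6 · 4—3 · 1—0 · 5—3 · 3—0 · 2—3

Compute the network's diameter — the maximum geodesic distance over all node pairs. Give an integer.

3

Eccentricity of each node (its greatest distance to any other): 0:2, 1:3, 2:3, 3:2, 4:3, 5:3, 6:3.
The maximum eccentricity is 3, realized for instance by the pair 1–5 via 1 – 0 – 3 – 5. So the diameter is 3.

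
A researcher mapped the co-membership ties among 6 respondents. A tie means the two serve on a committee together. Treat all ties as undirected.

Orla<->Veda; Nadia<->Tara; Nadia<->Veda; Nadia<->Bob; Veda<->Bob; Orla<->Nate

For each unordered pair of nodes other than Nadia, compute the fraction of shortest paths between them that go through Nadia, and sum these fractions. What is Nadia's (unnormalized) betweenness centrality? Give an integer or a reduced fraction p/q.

Pairs whose geodesics pass through Nadia — Tara–Veda: 1; Tara–Orla: 1; Tara–Nate: 1; Tara–Bob: 1.
All other pairs contribute 0.
Summing the contributions gives betweenness(Nadia) = 4.

4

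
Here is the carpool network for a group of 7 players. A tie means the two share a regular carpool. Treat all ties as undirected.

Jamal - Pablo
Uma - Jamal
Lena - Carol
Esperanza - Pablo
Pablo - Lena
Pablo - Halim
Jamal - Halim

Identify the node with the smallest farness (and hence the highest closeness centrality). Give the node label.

Pablo

Farness (sum of distances to all others) for each node — Carol:16, Esperanza:13, Halim:11, Jamal:10, Lena:11, Pablo:8, Uma:15.
The smallest farness is 8, for Pablo, so Pablo has the highest closeness.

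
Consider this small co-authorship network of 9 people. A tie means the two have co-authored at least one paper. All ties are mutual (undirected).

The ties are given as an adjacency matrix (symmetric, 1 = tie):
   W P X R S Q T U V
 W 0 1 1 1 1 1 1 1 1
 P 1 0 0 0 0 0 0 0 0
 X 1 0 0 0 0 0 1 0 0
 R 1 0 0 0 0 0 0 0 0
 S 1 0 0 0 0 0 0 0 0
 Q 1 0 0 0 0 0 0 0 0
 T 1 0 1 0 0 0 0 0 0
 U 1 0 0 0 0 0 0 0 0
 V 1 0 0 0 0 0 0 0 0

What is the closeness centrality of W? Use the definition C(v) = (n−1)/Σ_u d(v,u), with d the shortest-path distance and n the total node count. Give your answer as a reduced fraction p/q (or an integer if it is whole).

1

Distances from W: P:1, Q:1, R:1, S:1, T:1, U:1, V:1, X:1. Sum = 8.
n = 9, so closeness = 8/8 = 1.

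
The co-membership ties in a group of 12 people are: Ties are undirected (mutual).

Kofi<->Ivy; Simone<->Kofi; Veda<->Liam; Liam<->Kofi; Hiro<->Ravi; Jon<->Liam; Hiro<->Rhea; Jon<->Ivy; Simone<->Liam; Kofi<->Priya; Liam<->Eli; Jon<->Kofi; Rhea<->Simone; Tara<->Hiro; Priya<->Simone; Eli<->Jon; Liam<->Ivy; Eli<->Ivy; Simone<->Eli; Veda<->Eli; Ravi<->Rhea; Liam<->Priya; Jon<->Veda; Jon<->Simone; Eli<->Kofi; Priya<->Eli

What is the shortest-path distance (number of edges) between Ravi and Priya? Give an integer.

3

One shortest route is Ravi – Rhea – Simone – Priya, which uses 3 edges, and at distance 2 from Ravi we only reach {Simone, Tara}, which does not include Priya. So d(Ravi,Priya) = 3.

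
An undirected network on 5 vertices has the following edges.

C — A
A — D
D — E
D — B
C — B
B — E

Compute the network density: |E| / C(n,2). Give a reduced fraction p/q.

3/5

There are 6 edges and 5 nodes, so the maximum possible is C(5,2) = 10.
Density = 6/10 = 3/5.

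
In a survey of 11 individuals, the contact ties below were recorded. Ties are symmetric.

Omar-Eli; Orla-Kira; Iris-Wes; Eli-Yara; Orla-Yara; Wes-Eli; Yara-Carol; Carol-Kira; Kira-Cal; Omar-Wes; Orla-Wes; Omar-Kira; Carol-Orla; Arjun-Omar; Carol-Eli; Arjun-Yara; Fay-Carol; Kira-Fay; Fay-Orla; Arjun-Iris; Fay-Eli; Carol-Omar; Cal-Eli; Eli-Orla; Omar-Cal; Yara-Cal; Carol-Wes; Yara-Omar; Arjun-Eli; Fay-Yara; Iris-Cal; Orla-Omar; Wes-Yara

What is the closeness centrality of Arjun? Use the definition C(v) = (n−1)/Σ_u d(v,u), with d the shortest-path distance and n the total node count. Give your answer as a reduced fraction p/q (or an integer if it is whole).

5/8

Distances from Arjun: Cal:2, Carol:2, Eli:1, Fay:2, Iris:1, Kira:2, Omar:1, Orla:2, Wes:2, Yara:1. Sum = 16.
n = 11, so closeness = 10/16 = 5/8.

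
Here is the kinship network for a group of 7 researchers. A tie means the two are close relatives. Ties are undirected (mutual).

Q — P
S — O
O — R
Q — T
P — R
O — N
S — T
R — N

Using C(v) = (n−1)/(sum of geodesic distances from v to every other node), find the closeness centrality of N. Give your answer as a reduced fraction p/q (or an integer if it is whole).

Distances from N: O:1, P:2, Q:3, R:1, S:2, T:3. Sum = 12.
n = 7, so closeness = 6/12 = 1/2.

1/2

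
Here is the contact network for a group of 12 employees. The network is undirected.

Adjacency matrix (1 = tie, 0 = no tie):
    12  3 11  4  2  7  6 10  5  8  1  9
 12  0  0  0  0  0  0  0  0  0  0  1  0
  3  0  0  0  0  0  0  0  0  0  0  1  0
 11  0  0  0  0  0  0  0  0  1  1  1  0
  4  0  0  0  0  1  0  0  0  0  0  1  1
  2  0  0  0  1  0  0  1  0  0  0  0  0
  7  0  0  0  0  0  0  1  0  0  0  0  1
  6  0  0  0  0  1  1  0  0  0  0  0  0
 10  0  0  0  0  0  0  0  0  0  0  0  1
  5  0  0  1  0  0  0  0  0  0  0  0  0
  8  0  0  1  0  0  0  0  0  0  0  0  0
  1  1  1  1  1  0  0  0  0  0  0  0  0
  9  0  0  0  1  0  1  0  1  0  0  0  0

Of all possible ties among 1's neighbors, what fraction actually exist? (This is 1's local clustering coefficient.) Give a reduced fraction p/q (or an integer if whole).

0

1's neighbors: 3, 4, 11, and 12 (k = 4).
Possible neighbor pairs: C(4,2) = 6. Edges among them: none → e = 0.
Clustering(1) = 0/6 = 0.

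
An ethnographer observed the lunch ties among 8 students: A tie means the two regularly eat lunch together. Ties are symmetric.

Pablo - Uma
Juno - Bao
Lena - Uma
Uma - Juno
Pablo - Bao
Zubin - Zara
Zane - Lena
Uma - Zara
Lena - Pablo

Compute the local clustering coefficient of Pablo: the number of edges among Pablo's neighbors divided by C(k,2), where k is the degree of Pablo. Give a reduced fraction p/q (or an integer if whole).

1/3

Pablo's neighbors: Bao, Lena, and Uma (k = 3).
Possible neighbor pairs: C(3,2) = 3. Edges among them: Lena–Uma → e = 1.
Clustering(Pablo) = 1/3.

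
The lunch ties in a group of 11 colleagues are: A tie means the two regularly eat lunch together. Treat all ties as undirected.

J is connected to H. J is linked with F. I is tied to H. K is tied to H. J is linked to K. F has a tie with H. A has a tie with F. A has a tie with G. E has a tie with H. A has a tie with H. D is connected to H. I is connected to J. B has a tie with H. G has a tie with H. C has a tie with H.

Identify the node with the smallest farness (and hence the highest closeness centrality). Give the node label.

Farness (sum of distances to all others) for each node — A:17, B:19, C:19, D:19, E:19, F:17, G:18, H:10, I:18, J:16, K:18.
The smallest farness is 10, for H, so H has the highest closeness.

H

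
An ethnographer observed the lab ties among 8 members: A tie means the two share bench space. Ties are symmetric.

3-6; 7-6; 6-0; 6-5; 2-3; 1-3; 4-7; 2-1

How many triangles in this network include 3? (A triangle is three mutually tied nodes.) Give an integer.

1

3's neighbors: 1, 2, and 6.
Neighbor pairs that are themselves tied: 3–1–2. Each forms one triangle with 3, for 1 in total.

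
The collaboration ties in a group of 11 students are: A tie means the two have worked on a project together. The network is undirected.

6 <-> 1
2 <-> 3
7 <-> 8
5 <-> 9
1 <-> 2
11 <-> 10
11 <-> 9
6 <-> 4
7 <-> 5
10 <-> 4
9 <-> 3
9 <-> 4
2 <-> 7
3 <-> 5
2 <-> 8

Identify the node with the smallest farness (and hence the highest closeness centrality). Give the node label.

9

Farness (sum of distances to all others) for each node — 1:23, 2:20, 3:19, 4:21, 5:20, 6:23, 7:22, 8:27, 9:18, 10:28, 11:25.
The smallest farness is 18, for 9, so 9 has the highest closeness.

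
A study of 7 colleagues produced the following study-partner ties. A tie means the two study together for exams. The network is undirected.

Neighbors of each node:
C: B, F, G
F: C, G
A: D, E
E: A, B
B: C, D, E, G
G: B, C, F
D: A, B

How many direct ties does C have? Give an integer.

3

C is directly tied to B, F, and G. That is 3 neighbors, so the degree of C is 3.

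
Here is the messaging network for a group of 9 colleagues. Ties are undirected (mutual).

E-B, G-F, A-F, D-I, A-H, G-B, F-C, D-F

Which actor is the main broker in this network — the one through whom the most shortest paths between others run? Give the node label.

Unnormalized betweenness of each node: A:7, B:7, C:0, D:7, E:0, F:23, G:12, H:0, I:0.
F has the largest value, 23, making it the main broker — the node through which the most shortest paths run.

F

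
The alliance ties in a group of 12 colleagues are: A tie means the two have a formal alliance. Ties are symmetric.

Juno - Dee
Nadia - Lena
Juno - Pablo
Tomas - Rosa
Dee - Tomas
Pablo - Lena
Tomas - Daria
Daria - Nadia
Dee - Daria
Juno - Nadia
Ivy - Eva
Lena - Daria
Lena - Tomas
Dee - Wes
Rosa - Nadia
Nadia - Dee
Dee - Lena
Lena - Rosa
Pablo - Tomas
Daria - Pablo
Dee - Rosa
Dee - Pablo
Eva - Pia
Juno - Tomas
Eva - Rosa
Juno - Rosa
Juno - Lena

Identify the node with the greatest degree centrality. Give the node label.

Dee

Degrees — Daria:5, Dee:8, Eva:3, Ivy:1, Juno:6, Lena:7, Nadia:5, Pablo:5, Pia:1, Rosa:6, Tomas:6, Wes:1.
The maximum is 8, attained only by Dee.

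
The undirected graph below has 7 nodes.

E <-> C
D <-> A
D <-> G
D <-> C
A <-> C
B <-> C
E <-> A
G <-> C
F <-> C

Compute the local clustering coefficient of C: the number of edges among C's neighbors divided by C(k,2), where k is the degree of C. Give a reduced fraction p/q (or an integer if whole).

C's neighbors: A, B, D, E, F, and G (k = 6).
Possible neighbor pairs: C(6,2) = 15. Edges among them: A–D, A–E, D–G → e = 3.
Clustering(C) = 3/15 = 1/5.

1/5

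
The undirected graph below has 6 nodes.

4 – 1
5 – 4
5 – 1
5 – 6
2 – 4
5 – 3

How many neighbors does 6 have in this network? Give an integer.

6 is directly tied to 5. That is 1 neighbor, so the degree of 6 is 1.

1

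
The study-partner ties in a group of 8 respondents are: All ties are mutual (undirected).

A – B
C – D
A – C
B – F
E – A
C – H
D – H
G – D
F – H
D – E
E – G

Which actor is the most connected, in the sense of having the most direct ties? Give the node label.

Degrees — A:3, B:2, C:3, D:4, E:3, F:2, G:2, H:3.
The maximum is 4, attained only by D.

D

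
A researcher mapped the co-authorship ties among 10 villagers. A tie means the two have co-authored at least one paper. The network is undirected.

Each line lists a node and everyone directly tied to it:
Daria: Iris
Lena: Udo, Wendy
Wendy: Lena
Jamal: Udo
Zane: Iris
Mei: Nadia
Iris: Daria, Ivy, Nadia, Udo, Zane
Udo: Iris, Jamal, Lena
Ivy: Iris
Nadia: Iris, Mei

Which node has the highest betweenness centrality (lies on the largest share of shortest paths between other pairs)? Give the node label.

Unnormalized betweenness of each node: Daria:0, Iris:29, Ivy:0, Jamal:0, Lena:8, Mei:0, Nadia:8, Udo:20, Wendy:0, Zane:0.
Iris has the largest value, 29, making it the main broker — the node through which the most shortest paths run.

Iris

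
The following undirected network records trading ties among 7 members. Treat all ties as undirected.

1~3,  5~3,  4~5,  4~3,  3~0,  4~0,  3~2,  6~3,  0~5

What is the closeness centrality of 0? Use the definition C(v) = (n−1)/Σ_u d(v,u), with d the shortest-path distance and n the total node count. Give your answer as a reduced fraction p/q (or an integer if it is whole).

2/3

Distances from 0: 1:2, 2:2, 3:1, 4:1, 5:1, 6:2. Sum = 9.
n = 7, so closeness = 6/9 = 2/3.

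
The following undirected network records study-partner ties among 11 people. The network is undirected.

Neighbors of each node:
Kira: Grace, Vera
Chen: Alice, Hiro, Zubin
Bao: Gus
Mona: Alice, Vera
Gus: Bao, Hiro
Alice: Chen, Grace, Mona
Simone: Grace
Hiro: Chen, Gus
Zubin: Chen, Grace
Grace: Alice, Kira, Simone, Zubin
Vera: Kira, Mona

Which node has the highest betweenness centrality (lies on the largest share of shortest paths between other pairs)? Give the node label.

Chen

Unnormalized betweenness of each node: Alice:17, Bao:0, Chen:22, Grace:17, Gus:9, Hiro:16, Kira:3, Mona:5, Simone:0, Vera:1, Zubin:6.
Chen has the largest value, 22, making it the main broker — the node through which the most shortest paths run.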